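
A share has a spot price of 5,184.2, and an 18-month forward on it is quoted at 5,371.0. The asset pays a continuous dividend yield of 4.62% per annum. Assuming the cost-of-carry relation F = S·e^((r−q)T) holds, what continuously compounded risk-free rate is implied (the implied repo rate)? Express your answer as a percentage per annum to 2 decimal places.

6.98%

From F = S·e^((r−q)T): (r − q) = ln(F/S)/T
ln(5371.0/5184.2) = ln(1.036033) = 0.035399
(r − q) = 0.035399 / (18/12) = 0.023599
r = ln(F/S)/T + q = 0.023599 + 0.0462 = 0.069799
r = 6.98%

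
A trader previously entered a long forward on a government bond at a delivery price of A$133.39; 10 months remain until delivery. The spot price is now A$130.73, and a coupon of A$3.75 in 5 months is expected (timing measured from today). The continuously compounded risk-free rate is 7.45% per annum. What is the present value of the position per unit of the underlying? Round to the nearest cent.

PV(remaining coupons) I = 3.75·e^(−0.0745·5/12) = 3.6354
Current forward F = (S − I)·e^(rT) = (130.73 − 3.6354)·e^(0.0745·10/12) = 127.0946 × 1.064051 = 135.2351
Value (long) = (F − K)·e^(−rT) = (135.2351 − 133.39) × 0.939805 = 1.7340
Value = A$1.73

A$1.73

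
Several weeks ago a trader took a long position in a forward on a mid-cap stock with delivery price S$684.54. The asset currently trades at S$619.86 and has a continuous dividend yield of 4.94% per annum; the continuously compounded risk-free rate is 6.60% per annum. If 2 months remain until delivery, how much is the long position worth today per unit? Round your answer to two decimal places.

Current fair forward for the remaining 2 months: F = S·e^((r − q)·T), (r − q) = 0.0660 − 0.0494 = 0.0166
F = 619.86 · e^(0.0166 × 2/12) = 619.86 × 1.002770 = 621.5770
Value of long forward = (F − K)·e^(−rT) = (621.5770 − 684.54) · e^(−0.0660·2/12)
= -62.9630 × 0.989060 = -62.27

-S$62.27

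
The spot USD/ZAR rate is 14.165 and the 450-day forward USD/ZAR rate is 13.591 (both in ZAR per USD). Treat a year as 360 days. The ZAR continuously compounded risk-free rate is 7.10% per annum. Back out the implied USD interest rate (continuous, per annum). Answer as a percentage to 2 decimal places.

10.41%

F = S·e^((r_ZAR − r_USD)T) ⇒ r_USD = r_ZAR − ln(F/S)/T
ln(13.591/14.165) = -0.041366; /(450/360) = -0.033093
r_USD = 0.0710 + 0.033093 = 0.104093
r_USD = 10.41%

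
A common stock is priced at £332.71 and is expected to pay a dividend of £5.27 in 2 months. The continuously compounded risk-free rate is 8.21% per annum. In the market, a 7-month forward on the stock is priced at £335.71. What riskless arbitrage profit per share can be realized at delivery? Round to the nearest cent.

£7.87 per share

PV(dividends) I = 5.27·e^(−0.0821·2/12) = 5.1984
Fair forward F* = (S − I)·e^(rT) = (332.71 − 5.1984)·e^0.047892 = 327.5116 × 1.049057 = 343.5783
Market £335.71 < fair 343.5783: forward underpriced → reverse cash-and-carry (short the stock, invest proceeds at r, pay the dividends, go long the forward).
Profit at T = |F_mkt − F*| = |335.71 − 343.5783| = £7.87 per share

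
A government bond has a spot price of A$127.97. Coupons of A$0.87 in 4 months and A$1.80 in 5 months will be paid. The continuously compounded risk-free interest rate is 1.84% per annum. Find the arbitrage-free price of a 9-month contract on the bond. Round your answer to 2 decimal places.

A$127.06

PV(coupons) I = 0.87·e^(−0.0184·4/12) + 1.80·e^(−0.0184·5/12)
I = 0.8647 + 1.7863 = 2.6510
F = (S − I)·e^(rT) = (127.97 − 2.6510) · e^(0.0184·9/12)
= 125.3190 · e^0.013800 = 125.3190 × 1.013896 = A$127.06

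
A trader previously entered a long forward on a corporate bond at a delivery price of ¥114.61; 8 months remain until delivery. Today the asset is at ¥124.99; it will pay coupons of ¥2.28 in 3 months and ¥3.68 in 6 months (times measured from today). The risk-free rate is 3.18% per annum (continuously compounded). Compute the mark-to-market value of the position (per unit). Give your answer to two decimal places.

¥6.90

PV(remaining coupons) I = 2.28·e^(−0.0318·3/12) + 3.68·e^(−0.0318·6/12) = 5.8839
Current forward F = (S − I)·e^(rT) = (124.99 − 5.8839)·e^(0.0318·8/12) = 119.1061 × 1.021426 = 121.6581
Value (long) = (F − K)·e^(−rT) = (121.6581 − 114.61) × 0.979023 = 6.9003
Value = ¥6.90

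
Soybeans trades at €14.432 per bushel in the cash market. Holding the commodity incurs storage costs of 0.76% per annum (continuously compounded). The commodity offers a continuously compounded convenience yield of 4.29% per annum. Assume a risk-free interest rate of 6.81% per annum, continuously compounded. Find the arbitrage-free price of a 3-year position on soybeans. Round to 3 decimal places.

€15.924 per bushel

Net carry = r + u − y = 0.0681 + 0.0076 − 0.0429 = 0.0328
F = S·e^((r+u−y)T) = 14.432 · e^(0.0328 × 3) = 14.432 · e^0.098400
= 14.432 × 1.103404 = €15.924 per bushel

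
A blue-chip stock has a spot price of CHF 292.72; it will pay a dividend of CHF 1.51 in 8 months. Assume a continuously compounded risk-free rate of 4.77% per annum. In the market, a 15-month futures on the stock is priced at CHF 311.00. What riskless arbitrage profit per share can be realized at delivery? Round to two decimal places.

PV(dividends) I = 1.51·e^(−0.0477·8/12) = 1.4627
Fair futures F* = (S − I)·e^(rT) = (292.72 − 1.4627)·e^0.059625 = 291.2573 × 1.061438 = 309.1516
Market CHF 311.00 > fair 309.1516: forward overpriced → cash-and-carry (borrow at r, buy the stock and collect the dividends, short the forward).
Profit at T = |F_mkt − F*| = |311.00 − 309.1516| = CHF 1.85 per share

CHF 1.85 per share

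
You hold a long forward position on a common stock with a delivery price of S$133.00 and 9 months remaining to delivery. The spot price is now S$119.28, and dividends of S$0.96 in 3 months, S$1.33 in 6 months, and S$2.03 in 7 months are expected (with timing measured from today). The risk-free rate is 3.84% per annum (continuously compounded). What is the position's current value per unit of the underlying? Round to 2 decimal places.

PV(remaining dividends) I = 0.96·e^(−0.0384·3/12) + 1.33·e^(−0.0384·6/12) + 2.03·e^(−0.0384·7/12) = 4.2406
Current forward F = (S − I)·e^(rT) = (119.28 − 4.2406)·e^(0.0384·9/12) = 115.0394 × 1.029219 = 118.4007
Value (long) = (F − K)·e^(−rT) = (118.4007 − 133.00) × 0.971611 = -14.1848
Value = -S$14.18

-S$14.18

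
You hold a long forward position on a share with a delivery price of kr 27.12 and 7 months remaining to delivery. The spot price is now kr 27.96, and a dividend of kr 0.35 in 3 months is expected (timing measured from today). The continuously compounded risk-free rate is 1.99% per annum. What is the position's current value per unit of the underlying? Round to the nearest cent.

PV(remaining dividends) I = 0.35·e^(−0.0199·3/12) = 0.3483
Current forward F = (S − I)·e^(rT) = (27.96 − 0.3483)·e^(0.0199·7/12) = 27.6117 × 1.011676 = 27.9341
Value (long) = (F − K)·e^(−rT) = (27.9341 − 27.12) × 0.988459 = 0.8047
Value = kr 0.80

kr 0.80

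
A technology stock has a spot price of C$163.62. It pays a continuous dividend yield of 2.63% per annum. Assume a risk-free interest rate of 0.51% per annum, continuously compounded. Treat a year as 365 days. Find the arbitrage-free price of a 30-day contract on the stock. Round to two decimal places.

C$163.34

F = S·e^((r − q)T) = 163.62 · e^((0.0051 − 0.0263) × 30/365)
= 163.62 · e^-0.001742 = 163.62 × 0.998260
F = C$163.34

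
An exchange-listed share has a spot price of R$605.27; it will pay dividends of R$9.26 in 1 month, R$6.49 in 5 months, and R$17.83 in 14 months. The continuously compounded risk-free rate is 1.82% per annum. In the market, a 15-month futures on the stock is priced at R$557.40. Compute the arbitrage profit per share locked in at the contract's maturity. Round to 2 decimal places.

PV(dividends) I = 9.26·e^(−0.0182·1/12) + 6.49·e^(−0.0182·5/12) + 17.83·e^(−0.0182·14/12) = 33.1423
Fair futures F* = (S − I)·e^(rT) = (605.27 − 33.1423)·e^0.022750 = 572.1277 × 1.023011 = 585.2929
Market R$557.40 < fair 585.2929: forward underpriced → reverse cash-and-carry (short the stock, invest proceeds at r, pay the dividends, go long the forward).
Profit at T = |F_mkt − F*| = |557.40 − 585.2929| = R$27.89 per share

R$27.89 per share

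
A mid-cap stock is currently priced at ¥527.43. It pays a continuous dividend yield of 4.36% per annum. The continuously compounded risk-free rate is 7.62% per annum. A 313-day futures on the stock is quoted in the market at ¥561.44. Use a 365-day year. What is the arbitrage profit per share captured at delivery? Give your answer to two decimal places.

Fair futures: F* = S·e^(carry·T), with carry = (r − q) = 0.0762 − 0.0436 = 0.0326
F* = 527.43 · e^(0.0326 × 313/365) = 527.43 · e^0.027956 = 527.43 × 1.028350 = ¥542.3826
Market ¥561.44 > fair ¥542.3826: forward overpriced → cash-and-carry (buy spot, short the forward).
At maturity, profit = |F_mkt − F*| = |561.44 − 542.3826| = ¥19.06 per share

¥19.06 per share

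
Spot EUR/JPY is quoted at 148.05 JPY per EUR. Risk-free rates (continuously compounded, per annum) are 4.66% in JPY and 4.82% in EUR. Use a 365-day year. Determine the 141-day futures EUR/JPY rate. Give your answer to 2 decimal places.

147.96

F = S·e^((r_JPY − r_EUR)T) = 148.05 · e^((0.0466 − 0.0482) × 141/365)
= 148.05 · e^-0.000618 = 148.05 × 0.999382
F = 147.96 JPY per EUR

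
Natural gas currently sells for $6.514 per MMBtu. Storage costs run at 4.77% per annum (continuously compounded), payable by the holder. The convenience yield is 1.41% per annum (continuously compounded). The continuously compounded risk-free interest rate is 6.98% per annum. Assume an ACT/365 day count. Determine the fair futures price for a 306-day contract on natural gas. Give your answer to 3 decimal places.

$7.104 per MMBtu

Net carry = r + u − y = 0.0698 + 0.0477 − 0.0141 = 0.1034
F = S·e^((r+u−y)T) = 6.514 · e^(0.1034 × 306/365) = 6.514 · e^0.086686
= 6.514 × 1.090554 = $7.104 per MMBtu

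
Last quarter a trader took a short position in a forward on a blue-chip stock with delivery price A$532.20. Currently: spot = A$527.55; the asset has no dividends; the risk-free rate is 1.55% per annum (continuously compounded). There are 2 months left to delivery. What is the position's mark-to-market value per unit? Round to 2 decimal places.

Current fair forward for the remaining 2 months: F = S·e^(r·T), r = 0.0155
F = 527.55 · e^(0.0155 × 2/12) = 527.55 × 1.002587 = 528.9148
Value of long forward = (F − K)·e^(−rT) = (528.9148 − 532.20) · e^(−0.0155·2/12)
= -3.2852 × 0.997420 = -3.28
Short position value = −(long value) = A$3.28

A$3.28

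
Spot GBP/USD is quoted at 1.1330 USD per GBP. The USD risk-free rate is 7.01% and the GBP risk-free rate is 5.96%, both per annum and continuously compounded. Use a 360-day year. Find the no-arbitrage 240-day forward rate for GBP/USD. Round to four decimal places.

1.1410

F = S·e^((r_USD − r_GBP)T) = 1.1330 · e^((0.0701 − 0.0596) × 240/360)
= 1.1330 · e^0.007000 = 1.1330 × 1.007025
F = 1.1410 USD per GBP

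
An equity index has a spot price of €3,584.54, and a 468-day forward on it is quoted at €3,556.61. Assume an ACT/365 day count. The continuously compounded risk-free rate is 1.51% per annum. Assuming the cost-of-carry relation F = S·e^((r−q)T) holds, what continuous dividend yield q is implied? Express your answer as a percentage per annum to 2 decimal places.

2.12%

From F = S·e^((r−q)T): (r − q) = ln(F/S)/T
ln(3556.61/3584.54) = ln(0.992208) = -0.007823
(r − q) = -0.007823 / (468/365) = -0.006101
q = r − ln(F/S)/T = 0.0151 + 0.006101 = 0.021201
q = 2.12%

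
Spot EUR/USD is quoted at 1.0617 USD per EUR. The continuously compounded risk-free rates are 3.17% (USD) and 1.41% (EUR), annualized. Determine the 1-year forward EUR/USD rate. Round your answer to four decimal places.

1.0806

F = S·e^((r_USD − r_EUR)T) = 1.0617 · e^((0.0317 − 0.0141) × 1)
= 1.0617 · e^0.017600 = 1.0617 × 1.017756
F = 1.0806 USD per EUR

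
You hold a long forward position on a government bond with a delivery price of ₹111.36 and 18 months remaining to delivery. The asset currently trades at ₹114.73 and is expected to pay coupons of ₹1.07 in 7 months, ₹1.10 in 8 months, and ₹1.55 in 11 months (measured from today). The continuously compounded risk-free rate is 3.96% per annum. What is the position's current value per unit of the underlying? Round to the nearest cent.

₹6.18

PV(remaining coupons) I = 1.07·e^(−0.0396·7/12) + 1.10·e^(−0.0396·8/12) + 1.55·e^(−0.0396·11/12) = 3.6117
Current forward F = (S − I)·e^(rT) = (114.73 − 3.6117)·e^(0.0396·18/12) = 111.1183 × 1.061200 = 117.9187
Value (long) = (F − K)·e^(−rT) = (117.9187 − 111.36) × 0.942330 = 6.1805
Value = ₹6.18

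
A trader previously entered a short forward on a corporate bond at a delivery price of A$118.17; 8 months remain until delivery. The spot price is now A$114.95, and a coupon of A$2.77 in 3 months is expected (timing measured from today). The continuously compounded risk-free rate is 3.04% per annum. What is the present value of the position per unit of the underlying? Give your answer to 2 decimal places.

A$3.60

PV(remaining coupons) I = 2.77·e^(−0.0304·3/12) = 2.7490
Current forward F = (S − I)·e^(rT) = (114.95 − 2.7490)·e^(0.0304·8/12) = 112.2010 × 1.020473 = 114.4981
Value (long) = (F − K)·e^(−rT) = (114.4981 − 118.17) × 0.979937 = -3.5982
Short position value = −(long value) = A$3.60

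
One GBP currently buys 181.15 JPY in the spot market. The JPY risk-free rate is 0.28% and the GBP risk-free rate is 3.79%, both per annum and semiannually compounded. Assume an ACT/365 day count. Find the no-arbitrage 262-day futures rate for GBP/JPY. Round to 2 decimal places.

By covered interest parity, F = S · (1+r_JPY/2)^(2T) / (1+r_GBP/2)^(2T)
= 181.15 × 1.002010 / 1.027317 = 181.15 × 0.975366
F = 176.69 JPY per GBP

176.69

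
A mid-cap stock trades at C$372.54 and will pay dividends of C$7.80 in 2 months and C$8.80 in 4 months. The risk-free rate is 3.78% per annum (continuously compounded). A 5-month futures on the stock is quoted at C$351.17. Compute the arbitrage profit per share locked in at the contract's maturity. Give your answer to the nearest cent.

C$10.58 per share

PV(dividends) I = 7.80·e^(−0.0378·2/12) + 8.80·e^(−0.0378·4/12) = 16.4408
Fair futures F* = (S − I)·e^(rT) = (372.54 − 16.4408)·e^0.015750 = 356.0992 × 1.015875 = 361.7523
Market C$351.17 < fair 361.7523: forward underpriced → reverse cash-and-carry (short the stock, invest proceeds at r, pay the dividends, go long the forward).
Profit at T = |F_mkt − F*| = |351.17 − 361.7523| = C$10.58 per share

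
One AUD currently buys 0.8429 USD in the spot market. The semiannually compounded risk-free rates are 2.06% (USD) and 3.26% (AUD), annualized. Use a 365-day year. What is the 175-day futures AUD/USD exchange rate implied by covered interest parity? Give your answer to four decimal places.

0.8381

By covered interest parity, F = S · (1+r_USD/2)^(2T) / (1+r_AUD/2)^(2T)
= 0.8429 × 1.009875 / 1.015625 = 0.8429 × 0.994338
F = 0.8381 USD per AUD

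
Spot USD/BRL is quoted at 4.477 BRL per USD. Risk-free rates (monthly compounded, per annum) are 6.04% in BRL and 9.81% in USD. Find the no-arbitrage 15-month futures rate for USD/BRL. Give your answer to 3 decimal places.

4.272

By covered interest parity, F = S · (1+r_BRL/12)^(12T) / (1+r_USD/12)^(12T)
= 4.477 × 1.078219 / 1.129897 = 4.477 × 0.954263
F = 4.272 BRL per USD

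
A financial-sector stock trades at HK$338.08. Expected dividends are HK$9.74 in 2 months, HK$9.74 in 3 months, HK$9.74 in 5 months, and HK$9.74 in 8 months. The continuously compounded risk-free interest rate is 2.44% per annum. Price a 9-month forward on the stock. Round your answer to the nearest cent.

HK$305.01

PV(dividends) I = 9.74·e^(−0.0244·2/12) + 9.74·e^(−0.0244·3/12) + 9.74·e^(−0.0244·5/12) + 9.74·e^(−0.0244·8/12)
I = 9.7005 + 9.6808 + 9.6415 + 9.5828 = 38.6056
F = (S − I)·e^(rT) = (338.08 − 38.6056) · e^(0.0244·9/12)
= 299.4744 · e^0.018300 = 299.4744 × 1.018468 = HK$305.01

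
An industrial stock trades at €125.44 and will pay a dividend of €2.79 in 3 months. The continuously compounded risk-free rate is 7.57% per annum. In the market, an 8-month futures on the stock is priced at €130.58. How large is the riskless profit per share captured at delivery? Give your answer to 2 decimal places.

PV(dividends) I = 2.79·e^(−0.0757·3/12) = 2.7377
Fair futures F* = (S − I)·e^(rT) = (125.44 − 2.7377)·e^0.050467 = 122.7023 × 1.051762 = 129.0536
Market €130.58 > fair 129.0536: forward overpriced → cash-and-carry (borrow at r, buy the stock and collect the dividends, short the forward).
Profit at T = |F_mkt − F*| = |130.58 − 129.0536| = €1.53 per share

€1.53 per share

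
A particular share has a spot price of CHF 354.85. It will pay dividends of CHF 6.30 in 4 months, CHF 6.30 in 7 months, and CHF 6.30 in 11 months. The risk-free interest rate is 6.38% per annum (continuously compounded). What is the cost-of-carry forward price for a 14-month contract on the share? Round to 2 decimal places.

CHF 362.69

PV(dividends) I = 6.30·e^(−0.0638·4/12) + 6.30·e^(−0.0638·7/12) + 6.30·e^(−0.0638·11/12)
I = 6.1674 + 6.0698 + 5.9421 = 18.1793
F = (S − I)·e^(rT) = (354.85 − 18.1793) · e^(0.0638·14/12)
= 336.6707 · e^0.074433 = 336.6707 × 1.077273 = CHF 362.69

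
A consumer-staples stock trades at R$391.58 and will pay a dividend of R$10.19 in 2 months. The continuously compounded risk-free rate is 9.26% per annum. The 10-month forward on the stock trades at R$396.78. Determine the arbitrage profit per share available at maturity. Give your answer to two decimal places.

PV(dividends) I = 10.19·e^(−0.0926·2/12) = 10.0339
Fair forward F* = (S − I)·e^(rT) = (391.58 − 10.0339)·e^0.077167 = 381.5461 × 1.080222 = 412.1545
Market R$396.78 < fair 412.1545: forward underpriced → reverse cash-and-carry (short the stock, invest proceeds at r, pay the dividends, go long the forward).
Profit at T = |F_mkt − F*| = |396.78 − 412.1545| = R$15.37 per share

R$15.37 per share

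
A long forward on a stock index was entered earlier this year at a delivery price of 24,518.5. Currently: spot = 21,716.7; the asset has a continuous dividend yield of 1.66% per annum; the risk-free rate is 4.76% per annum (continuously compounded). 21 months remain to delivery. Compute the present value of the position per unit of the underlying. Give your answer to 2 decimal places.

-1463.96

Current fair forward for the remaining 21 months: F = S·e^((r − q)·T), (r − q) = 0.0476 − 0.0166 = 0.0310
F = 21716.7 · e^(0.0310 × 21/12) = 21716.7 × 1.05574851 = 22927.3737
Value of long forward = (F − K)·e^(−rT) = (22927.3737 − 24518.5) · e^(−0.0476·21/12)
= -1591.1263 × 0.92007508 = -1463.96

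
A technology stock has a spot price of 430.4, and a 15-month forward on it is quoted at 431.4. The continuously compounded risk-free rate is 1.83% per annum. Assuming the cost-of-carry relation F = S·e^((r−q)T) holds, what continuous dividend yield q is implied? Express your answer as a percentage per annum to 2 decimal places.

1.64%

From F = S·e^((r−q)T): (r − q) = ln(F/S)/T
ln(431.4/430.4) = ln(1.002323) = 0.002320
(r − q) = 0.002320 / (15/12) = 0.001856
q = r − ln(F/S)/T = 0.0183 − 0.001856 = 0.016444
q = 1.64%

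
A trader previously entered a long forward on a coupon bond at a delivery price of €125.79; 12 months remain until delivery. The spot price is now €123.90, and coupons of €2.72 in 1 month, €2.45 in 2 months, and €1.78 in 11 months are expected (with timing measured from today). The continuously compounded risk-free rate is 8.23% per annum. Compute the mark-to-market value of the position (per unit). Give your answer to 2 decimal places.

PV(remaining coupons) I = 2.72·e^(−0.0823·1/12) + 2.45·e^(−0.0823·2/12) + 1.78·e^(−0.0823·11/12) = 6.7687
Current forward F = (S − I)·e^(rT) = (123.90 − 6.7687)·e^(0.0823·12/12) = 117.1313 × 1.085781 = 127.1789
Value (long) = (F − K)·e^(−rT) = (127.1789 − 125.79) × 0.920996 = 1.2792
Value = €1.28

€1.28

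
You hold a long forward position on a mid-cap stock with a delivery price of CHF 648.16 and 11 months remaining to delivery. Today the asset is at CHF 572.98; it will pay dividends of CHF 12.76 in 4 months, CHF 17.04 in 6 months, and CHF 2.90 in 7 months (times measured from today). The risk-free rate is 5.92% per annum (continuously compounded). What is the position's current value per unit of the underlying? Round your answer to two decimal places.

-CHF 72.80

PV(remaining dividends) I = 12.76·e^(−0.0592·4/12) + 17.04·e^(−0.0592·6/12) + 2.90·e^(−0.0592·7/12) = 31.8552
Current forward F = (S − I)·e^(rT) = (572.98 − 31.8552)·e^(0.0592·11/12) = 541.1248 × 1.055766 = 571.3012
Value (long) = (F − K)·e^(−rT) = (571.3012 − 648.16) × 0.947179 = -72.7990
Value = -CHF 72.80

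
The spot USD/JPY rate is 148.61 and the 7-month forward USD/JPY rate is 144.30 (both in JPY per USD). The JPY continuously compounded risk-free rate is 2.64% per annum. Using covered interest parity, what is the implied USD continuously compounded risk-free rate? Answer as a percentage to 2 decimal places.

F = S·e^((r_JPY − r_USD)T) ⇒ r_USD = r_JPY − ln(F/S)/T
ln(144.30/148.61) = -0.029431; /(7/12) = -0.050453
r_USD = 0.0264 + 0.050453 = 0.076853
r_USD = 7.69%

7.69%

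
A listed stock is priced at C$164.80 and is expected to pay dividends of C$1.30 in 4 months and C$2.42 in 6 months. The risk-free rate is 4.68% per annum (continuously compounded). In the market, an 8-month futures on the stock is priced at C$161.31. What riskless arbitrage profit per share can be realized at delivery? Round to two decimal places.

C$4.95 per share

PV(dividends) I = 1.30·e^(−0.0468·4/12) + 2.42·e^(−0.0468·6/12) = 3.6439
Fair futures F* = (S − I)·e^(rT) = (164.80 − 3.6439)·e^0.031200 = 161.1561 × 1.031692 = 166.2635
Market C$161.31 < fair 166.2635: forward underpriced → reverse cash-and-carry (short the stock, invest proceeds at r, pay the dividends, go long the forward).
Profit at T = |F_mkt − F*| = |161.31 − 166.2635| = C$4.95 per share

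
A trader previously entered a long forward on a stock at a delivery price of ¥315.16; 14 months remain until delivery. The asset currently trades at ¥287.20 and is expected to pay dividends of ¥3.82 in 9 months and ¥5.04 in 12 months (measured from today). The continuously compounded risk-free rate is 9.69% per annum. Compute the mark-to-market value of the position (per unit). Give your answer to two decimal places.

-¥2.40

PV(remaining dividends) I = 3.82·e^(−0.0969·9/12) + 5.04·e^(−0.0969·12/12) = 8.1268
Current forward F = (S − I)·e^(rT) = (287.20 − 8.1268)·e^(0.0969·14/12) = 279.0732 × 1.119688 = 312.4749
Value (long) = (F − K)·e^(−rT) = (312.4749 − 315.16) × 0.893106 = -2.3981
Value = -¥2.40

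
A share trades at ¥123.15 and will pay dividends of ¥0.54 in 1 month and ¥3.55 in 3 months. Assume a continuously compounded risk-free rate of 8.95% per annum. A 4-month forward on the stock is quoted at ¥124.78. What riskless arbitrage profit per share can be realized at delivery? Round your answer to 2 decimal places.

¥2.03 per share

PV(dividends) I = 0.54·e^(−0.0895·1/12) + 3.55·e^(−0.0895·3/12) = 4.0074
Fair forward F* = (S − I)·e^(rT) = (123.15 − 4.0074)·e^0.029833 = 119.1426 × 1.030282 = 122.7505
Market ¥124.78 > fair 122.7505: forward overpriced → cash-and-carry (borrow at r, buy the stock and collect the dividends, short the forward).
Profit at T = |F_mkt − F*| = |124.78 − 122.7505| = ¥2.03 per share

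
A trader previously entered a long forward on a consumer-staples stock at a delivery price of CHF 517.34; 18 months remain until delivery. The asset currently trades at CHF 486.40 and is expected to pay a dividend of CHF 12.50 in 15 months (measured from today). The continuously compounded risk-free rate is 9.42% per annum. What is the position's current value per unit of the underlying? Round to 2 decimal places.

CHF 26.12

PV(remaining dividends) I = 12.50·e^(−0.0942·15/12) = 11.1115
Current forward F = (S − I)·e^(rT) = (486.40 − 11.1115)·e^(0.0942·18/12) = 475.2885 × 1.151770 = 547.4230
Value (long) = (F − K)·e^(−rT) = (547.4230 − 517.34) × 0.868229 = 26.1189
Value = CHF 26.12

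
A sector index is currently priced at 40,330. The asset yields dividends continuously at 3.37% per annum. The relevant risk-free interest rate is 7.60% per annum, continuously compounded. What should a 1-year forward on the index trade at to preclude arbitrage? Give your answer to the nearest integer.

F = S·e^((r − q)T) = 40330 · e^((0.0760 − 0.0337) × 1)
= 40330 · e^0.042300 = 40330 × 1.043207
F = 42,073

42,073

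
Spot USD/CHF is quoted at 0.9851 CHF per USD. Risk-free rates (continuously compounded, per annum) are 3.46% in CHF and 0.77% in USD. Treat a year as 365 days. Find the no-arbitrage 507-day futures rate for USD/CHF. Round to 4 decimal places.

F = S·e^((r_CHF − r_USD)T) = 0.9851 · e^((0.0346 − 0.0077) × 507/365)
= 0.9851 · e^0.037365 = 0.9851 × 1.038072
F = 1.0226 CHF per USD

1.0226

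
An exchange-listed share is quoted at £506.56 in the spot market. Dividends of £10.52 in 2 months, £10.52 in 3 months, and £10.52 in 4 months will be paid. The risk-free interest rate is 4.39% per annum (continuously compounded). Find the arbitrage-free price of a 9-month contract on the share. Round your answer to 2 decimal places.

PV(dividends) I = 10.52·e^(−0.0439·2/12) + 10.52·e^(−0.0439·3/12) + 10.52·e^(−0.0439·4/12)
I = 10.4433 + 10.4052 + 10.3672 = 31.2157
F = (S − I)·e^(rT) = (506.56 − 31.2157) · e^(0.0439·9/12)
= 475.3443 · e^0.032925 = 475.3443 × 1.033473 = £491.26

£491.26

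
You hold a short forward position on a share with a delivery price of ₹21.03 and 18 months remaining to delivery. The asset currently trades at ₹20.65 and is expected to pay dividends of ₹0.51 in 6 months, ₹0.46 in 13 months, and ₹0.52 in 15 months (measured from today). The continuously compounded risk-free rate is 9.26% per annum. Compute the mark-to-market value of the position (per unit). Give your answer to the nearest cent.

-₹0.98

PV(remaining dividends) I = 0.51·e^(−0.0926·6/12) + 0.46·e^(−0.0926·13/12) + 0.52·e^(−0.0926·15/12) = 1.3662
Current forward F = (S − I)·e^(rT) = (20.65 − 1.3662)·e^(0.0926·18/12) = 19.2838 × 1.149009 = 22.1573
Value (long) = (F − K)·e^(−rT) = (22.1573 − 21.03) × 0.870315 = 0.9811
Short position value = −(long value) = -₹0.98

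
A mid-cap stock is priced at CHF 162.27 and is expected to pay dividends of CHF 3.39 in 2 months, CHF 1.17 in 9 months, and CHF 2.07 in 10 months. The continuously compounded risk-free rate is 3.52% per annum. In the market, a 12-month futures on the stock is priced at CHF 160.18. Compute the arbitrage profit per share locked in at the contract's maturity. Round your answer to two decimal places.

PV(dividends) I = 3.39·e^(−0.0352·2/12) + 1.17·e^(−0.0352·9/12) + 2.07·e^(−0.0352·10/12) = 6.5198
Fair futures F* = (S − I)·e^(rT) = (162.27 − 6.5198)·e^0.035200 = 155.7502 × 1.035827 = 161.3303
Market CHF 160.18 < fair 161.3303: forward underpriced → reverse cash-and-carry (short the stock, invest proceeds at r, pay the dividends, go long the forward).
Profit at T = |F_mkt − F*| = |160.18 − 161.3303| = CHF 1.15 per share

CHF 1.15 per share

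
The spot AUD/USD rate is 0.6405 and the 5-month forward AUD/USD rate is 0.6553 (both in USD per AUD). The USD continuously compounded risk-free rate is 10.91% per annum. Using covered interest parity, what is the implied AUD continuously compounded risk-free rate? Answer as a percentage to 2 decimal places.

5.43%

F = S·e^((r_USD − r_AUD)T) ⇒ r_AUD = r_USD − ln(F/S)/T
ln(0.6553/0.6405) = 0.022844; /(5/12) = 0.054826
r_AUD = 0.1091 − 0.054826 = 0.054274
r_AUD = 5.43%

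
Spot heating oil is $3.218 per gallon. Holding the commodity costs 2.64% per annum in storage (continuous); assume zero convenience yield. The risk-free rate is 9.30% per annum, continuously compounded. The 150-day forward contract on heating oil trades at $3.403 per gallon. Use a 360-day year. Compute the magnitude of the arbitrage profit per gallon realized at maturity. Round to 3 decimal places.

Fair forward: F* = S·e^(carry·T), with carry = (r + u) = 0.0930 + 0.0264 = 0.1194
F* = 3.218 · e^(0.1194 × 150/360) = 3.218 · e^0.049750 = 3.218 × 1.051008 = $3.3821
Market $3.403 > fair $3.3821: forward overpriced → cash-and-carry (buy spot, short the forward).
At maturity, profit = |F_mkt − F*| = |3.403 − 3.3821| = $0.021 per gallon

$0.021 per gallon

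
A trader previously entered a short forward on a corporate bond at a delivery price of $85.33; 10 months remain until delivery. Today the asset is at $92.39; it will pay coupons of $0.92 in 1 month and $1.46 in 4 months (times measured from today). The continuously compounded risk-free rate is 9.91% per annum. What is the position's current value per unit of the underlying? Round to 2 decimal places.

PV(remaining coupons) I = 0.92·e^(−0.0991·1/12) + 1.46·e^(−0.0991·4/12) = 2.3250
Current forward F = (S − I)·e^(rT) = (92.39 − 2.3250)·e^(0.0991·10/12) = 90.0650 × 1.086089 = 97.8186
Value (long) = (F − K)·e^(−rT) = (97.8186 − 85.33) × 0.920735 = 11.4987
Short position value = −(long value) = -$11.50

-$11.50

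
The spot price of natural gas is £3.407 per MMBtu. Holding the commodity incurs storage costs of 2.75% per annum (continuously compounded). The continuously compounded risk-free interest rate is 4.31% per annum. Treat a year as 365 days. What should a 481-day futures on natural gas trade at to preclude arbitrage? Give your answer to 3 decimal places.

£3.739 per MMBtu

Net carry = r + u − y = 0.0431 + 0.0275 − 0.0000 = 0.0706
F = S·e^((r+u−y)T) = 3.407 · e^(0.0706 × 481/365) = 3.407 · e^0.093037
= 3.407 × 1.097502 = £3.739 per MMBtu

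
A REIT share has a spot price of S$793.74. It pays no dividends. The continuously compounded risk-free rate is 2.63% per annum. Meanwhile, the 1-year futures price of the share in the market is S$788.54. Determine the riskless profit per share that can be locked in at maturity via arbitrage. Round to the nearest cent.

S$26.35 per share

Fair futures: F* = S·e^(carry·T), with carry = r = 0.0263
F* = 793.74 · e^(0.0263 × 12/12) = 793.74 · e^0.026300 = 793.74 × 1.026649 = S$814.8924
Market S$788.54 < fair S$814.8924: forward underpriced → reverse cash-and-carry (short spot, go long the forward).
At maturity, profit = |F_mkt − F*| = |788.54 − 814.8924| = S$26.35 per share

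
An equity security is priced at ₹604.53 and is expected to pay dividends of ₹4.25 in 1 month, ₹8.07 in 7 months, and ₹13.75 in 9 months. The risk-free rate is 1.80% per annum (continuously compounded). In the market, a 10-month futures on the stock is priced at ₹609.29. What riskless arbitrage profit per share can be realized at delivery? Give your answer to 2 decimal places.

₹21.81 per share

PV(dividends) I = 4.25·e^(−0.0180·1/12) + 8.07·e^(−0.0180·7/12) + 13.75·e^(−0.0180·9/12) = 25.7950
Fair futures F* = (S − I)·e^(rT) = (604.53 − 25.7950)·e^0.015000 = 578.7350 × 1.015113 = 587.4814
Market ₹609.29 > fair 587.4814: forward overpriced → cash-and-carry (borrow at r, buy the stock and collect the dividends, short the forward).
Profit at T = |F_mkt − F*| = |609.29 − 587.4814| = ₹21.81 per share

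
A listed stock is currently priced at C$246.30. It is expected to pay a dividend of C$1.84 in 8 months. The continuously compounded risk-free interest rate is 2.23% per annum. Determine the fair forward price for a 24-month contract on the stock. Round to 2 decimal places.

PV(dividends) I = 1.84·e^(−0.0223·8/12)
I = 1.8128
F = (S − I)·e^(rT) = (246.30 − 1.8128) · e^(0.0223·24/12)
= 244.4872 · e^0.044600 = 244.4872 × 1.045610 = C$255.64

C$255.64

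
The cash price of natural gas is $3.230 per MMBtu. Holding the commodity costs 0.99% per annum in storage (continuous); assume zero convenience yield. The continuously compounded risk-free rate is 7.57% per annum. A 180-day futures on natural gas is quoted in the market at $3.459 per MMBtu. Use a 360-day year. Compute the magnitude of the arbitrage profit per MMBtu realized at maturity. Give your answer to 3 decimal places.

Fair futures: F* = S·e^(carry·T), with carry = (r + u) = 0.0757 + 0.0099 = 0.0856
F* = 3.230 · e^(0.0856 × 180/360) = 3.230 · e^0.042800 = 3.230 × 1.043729 = $3.3712
Market $3.459 > fair $3.3712: forward overpriced → cash-and-carry (buy spot, short the forward).
At maturity, profit = |F_mkt − F*| = |3.459 − 3.3712| = $0.088 per MMBtu

$0.088 per MMBtu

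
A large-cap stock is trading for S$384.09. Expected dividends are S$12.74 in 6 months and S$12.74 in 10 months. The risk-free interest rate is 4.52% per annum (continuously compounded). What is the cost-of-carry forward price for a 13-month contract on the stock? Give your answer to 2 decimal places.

PV(dividends) I = 12.74·e^(−0.0452·6/12) + 12.74·e^(−0.0452·10/12)
I = 12.4553 + 12.2691 = 24.7244
F = (S − I)·e^(rT) = (384.09 − 24.7244) · e^(0.0452·13/12)
= 359.3656 · e^0.048967 = 359.3656 × 1.050186 = S$377.40

S$377.40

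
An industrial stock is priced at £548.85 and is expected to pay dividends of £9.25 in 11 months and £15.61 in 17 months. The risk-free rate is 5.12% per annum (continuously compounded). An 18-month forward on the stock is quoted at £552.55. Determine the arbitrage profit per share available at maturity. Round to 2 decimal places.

PV(dividends) I = 9.25·e^(−0.0512·11/12) + 15.61·e^(−0.0512·17/12) = 23.3437
Fair forward F* = (S − I)·e^(rT) = (548.85 − 23.3437)·e^0.076800 = 525.5063 × 1.079826 = 567.4554
Market £552.55 < fair 567.4554: forward underpriced → reverse cash-and-carry (short the stock, invest proceeds at r, pay the dividends, go long the forward).
Profit at T = |F_mkt − F*| = |552.55 − 567.4554| = £14.91 per share

£14.91 per share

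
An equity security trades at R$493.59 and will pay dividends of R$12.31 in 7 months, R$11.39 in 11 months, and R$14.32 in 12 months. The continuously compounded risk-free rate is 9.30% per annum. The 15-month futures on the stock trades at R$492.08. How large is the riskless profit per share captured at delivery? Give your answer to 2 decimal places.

R$22.86 per share

PV(dividends) I = 12.31·e^(−0.0930·7/12) + 11.39·e^(−0.0930·11/12) + 14.32·e^(−0.0930·12/12) = 35.1675
Fair futures F* = (S − I)·e^(rT) = (493.59 − 35.1675)·e^0.116250 = 458.4225 × 1.123277 = 514.9355
Market R$492.08 < fair 514.9355: forward underpriced → reverse cash-and-carry (short the stock, invest proceeds at r, pay the dividends, go long the forward).
Profit at T = |F_mkt − F*| = |492.08 − 514.9355| = R$22.86 per share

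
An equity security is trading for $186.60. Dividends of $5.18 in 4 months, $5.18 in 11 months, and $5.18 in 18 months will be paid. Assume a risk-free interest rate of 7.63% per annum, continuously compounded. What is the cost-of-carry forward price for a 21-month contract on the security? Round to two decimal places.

PV(dividends) I = 5.18·e^(−0.0763·4/12) + 5.18·e^(−0.0763·11/12) + 5.18·e^(−0.0763·18/12)
I = 5.0499 + 4.8301 + 4.6198 = 14.4998
F = (S − I)·e^(rT) = (186.60 − 14.4998) · e^(0.0763·21/12)
= 172.1002 · e^0.133525 = 172.1002 × 1.142850 = $196.68

$196.68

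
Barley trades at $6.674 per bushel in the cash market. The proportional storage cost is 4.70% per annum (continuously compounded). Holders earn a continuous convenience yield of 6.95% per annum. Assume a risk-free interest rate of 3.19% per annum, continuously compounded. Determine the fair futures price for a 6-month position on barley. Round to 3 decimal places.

Net carry = r + u − y = 0.0319 + 0.0470 − 0.0695 = 0.0094
F = S·e^((r+u−y)T) = 6.674 · e^(0.0094 × 6/12) = 6.674 · e^0.004700
= 6.674 × 1.004711 = $6.705 per bushel

$6.705 per bushel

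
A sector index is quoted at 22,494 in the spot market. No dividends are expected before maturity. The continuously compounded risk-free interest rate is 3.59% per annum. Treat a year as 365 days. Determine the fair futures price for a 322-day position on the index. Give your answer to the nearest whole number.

23,218

F = S·e^(rT) = 22494 · e^(0.0359 × 322/365)
= 22494 · e^0.031671 = 22494 × 1.032178
F = 23,218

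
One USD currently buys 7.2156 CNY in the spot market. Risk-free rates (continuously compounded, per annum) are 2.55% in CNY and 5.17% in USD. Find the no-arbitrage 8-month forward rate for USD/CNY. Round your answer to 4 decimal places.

F = S·e^((r_CNY − r_USD)T) = 7.2156 · e^((0.0255 − 0.0517) × 8/12)
= 7.2156 · e^-0.017467 = 7.2156 × 0.982685
F = 7.0907 CNY per USD

7.0907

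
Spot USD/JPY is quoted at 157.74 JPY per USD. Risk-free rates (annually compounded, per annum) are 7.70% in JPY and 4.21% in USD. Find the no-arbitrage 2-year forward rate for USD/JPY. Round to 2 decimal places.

168.48

By covered interest parity, F = S · (1+r_JPY)^T / (1+r_USD)^T
= 157.74 × 1.159929 / 1.085972 = 157.74 × 1.068102
F = 168.48 JPY per USD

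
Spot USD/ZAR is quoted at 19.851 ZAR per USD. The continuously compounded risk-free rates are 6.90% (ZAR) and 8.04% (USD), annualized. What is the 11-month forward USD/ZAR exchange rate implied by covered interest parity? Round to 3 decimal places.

F = S·e^((r_ZAR − r_USD)T) = 19.851 · e^((0.0690 − 0.0804) × 11/12)
= 19.851 · e^-0.010450 = 19.851 × 0.989604
F = 19.645 ZAR per USD

19.645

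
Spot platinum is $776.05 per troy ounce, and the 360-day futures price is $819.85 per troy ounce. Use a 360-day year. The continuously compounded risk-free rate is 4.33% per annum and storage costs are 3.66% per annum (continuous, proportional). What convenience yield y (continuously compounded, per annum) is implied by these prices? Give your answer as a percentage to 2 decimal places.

2.50%

F = S·e^((r+u−y)T) ⇒ (r+u−y) = ln(F/S)/T
ln(819.85/776.05) = 0.054904; /T ⇒ 0.054904
y = r + u − ln(F/S)/T = 0.0433 + 0.0366 − 0.054904 = 0.024996
y = 2.50%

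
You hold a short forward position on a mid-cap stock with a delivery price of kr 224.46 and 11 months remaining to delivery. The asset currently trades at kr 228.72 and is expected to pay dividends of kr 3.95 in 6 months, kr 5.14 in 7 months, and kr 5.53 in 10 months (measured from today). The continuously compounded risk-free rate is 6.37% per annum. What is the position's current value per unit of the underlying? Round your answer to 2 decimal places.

-kr 2.97

PV(remaining dividends) I = 3.95·e^(−0.0637·6/12) + 5.14·e^(−0.0637·7/12) + 5.53·e^(−0.0637·10/12) = 14.0228
Current forward F = (S − I)·e^(rT) = (228.72 − 14.0228)·e^(0.0637·11/12) = 214.6972 × 1.060130 = 227.6069
Value (long) = (F − K)·e^(−rT) = (227.6069 − 224.46) × 0.943280 = 2.9684
Short position value = −(long value) = -kr 2.97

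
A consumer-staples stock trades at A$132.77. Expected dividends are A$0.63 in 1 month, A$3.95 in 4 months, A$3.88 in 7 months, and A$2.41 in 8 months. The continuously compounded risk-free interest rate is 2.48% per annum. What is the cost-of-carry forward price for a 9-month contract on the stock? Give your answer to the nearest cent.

A$124.32

PV(dividends) I = 0.63·e^(−0.0248·1/12) + 3.95·e^(−0.0248·4/12) + 3.88·e^(−0.0248·7/12) + 2.41·e^(−0.0248·8/12)
I = 0.6287 + 3.9175 + 3.8243 + 2.3705 = 10.7410
F = (S − I)·e^(rT) = (132.77 − 10.7410) · e^(0.0248·9/12)
= 122.0290 · e^0.018600 = 122.0290 × 1.018774 = A$124.32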